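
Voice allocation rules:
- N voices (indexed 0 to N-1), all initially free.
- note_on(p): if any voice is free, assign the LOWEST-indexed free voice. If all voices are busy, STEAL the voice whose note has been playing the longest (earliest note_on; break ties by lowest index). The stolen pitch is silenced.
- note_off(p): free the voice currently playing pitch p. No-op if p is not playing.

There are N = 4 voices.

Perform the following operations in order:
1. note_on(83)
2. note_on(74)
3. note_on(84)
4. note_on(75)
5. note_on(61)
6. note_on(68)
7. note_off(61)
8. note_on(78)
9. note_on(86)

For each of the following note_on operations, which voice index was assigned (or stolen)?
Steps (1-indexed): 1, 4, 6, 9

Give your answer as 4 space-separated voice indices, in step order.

Answer: 0 3 1 2

Derivation:
Op 1: note_on(83): voice 0 is free -> assigned | voices=[83 - - -]
Op 2: note_on(74): voice 1 is free -> assigned | voices=[83 74 - -]
Op 3: note_on(84): voice 2 is free -> assigned | voices=[83 74 84 -]
Op 4: note_on(75): voice 3 is free -> assigned | voices=[83 74 84 75]
Op 5: note_on(61): all voices busy, STEAL voice 0 (pitch 83, oldest) -> assign | voices=[61 74 84 75]
Op 6: note_on(68): all voices busy, STEAL voice 1 (pitch 74, oldest) -> assign | voices=[61 68 84 75]
Op 7: note_off(61): free voice 0 | voices=[- 68 84 75]
Op 8: note_on(78): voice 0 is free -> assigned | voices=[78 68 84 75]
Op 9: note_on(86): all voices busy, STEAL voice 2 (pitch 84, oldest) -> assign | voices=[78 68 86 75]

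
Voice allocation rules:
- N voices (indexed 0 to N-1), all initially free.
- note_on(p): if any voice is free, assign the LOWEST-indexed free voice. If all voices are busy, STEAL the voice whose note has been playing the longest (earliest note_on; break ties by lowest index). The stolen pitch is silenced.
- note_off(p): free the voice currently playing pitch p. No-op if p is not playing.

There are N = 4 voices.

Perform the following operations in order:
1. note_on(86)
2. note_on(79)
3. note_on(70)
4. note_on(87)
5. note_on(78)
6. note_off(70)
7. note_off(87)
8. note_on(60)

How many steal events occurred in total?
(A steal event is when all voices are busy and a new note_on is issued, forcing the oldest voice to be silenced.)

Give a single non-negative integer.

Answer: 1

Derivation:
Op 1: note_on(86): voice 0 is free -> assigned | voices=[86 - - -]
Op 2: note_on(79): voice 1 is free -> assigned | voices=[86 79 - -]
Op 3: note_on(70): voice 2 is free -> assigned | voices=[86 79 70 -]
Op 4: note_on(87): voice 3 is free -> assigned | voices=[86 79 70 87]
Op 5: note_on(78): all voices busy, STEAL voice 0 (pitch 86, oldest) -> assign | voices=[78 79 70 87]
Op 6: note_off(70): free voice 2 | voices=[78 79 - 87]
Op 7: note_off(87): free voice 3 | voices=[78 79 - -]
Op 8: note_on(60): voice 2 is free -> assigned | voices=[78 79 60 -]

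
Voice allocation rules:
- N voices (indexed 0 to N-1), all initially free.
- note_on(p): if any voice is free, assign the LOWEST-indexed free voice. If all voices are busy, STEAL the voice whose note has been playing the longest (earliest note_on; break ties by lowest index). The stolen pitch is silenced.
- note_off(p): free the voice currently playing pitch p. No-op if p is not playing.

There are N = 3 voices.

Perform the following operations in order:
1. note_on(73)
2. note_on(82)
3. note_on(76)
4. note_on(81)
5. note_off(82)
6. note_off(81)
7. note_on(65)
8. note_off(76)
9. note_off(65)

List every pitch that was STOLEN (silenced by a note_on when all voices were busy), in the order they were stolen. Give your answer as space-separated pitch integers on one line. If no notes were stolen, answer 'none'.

Answer: 73

Derivation:
Op 1: note_on(73): voice 0 is free -> assigned | voices=[73 - -]
Op 2: note_on(82): voice 1 is free -> assigned | voices=[73 82 -]
Op 3: note_on(76): voice 2 is free -> assigned | voices=[73 82 76]
Op 4: note_on(81): all voices busy, STEAL voice 0 (pitch 73, oldest) -> assign | voices=[81 82 76]
Op 5: note_off(82): free voice 1 | voices=[81 - 76]
Op 6: note_off(81): free voice 0 | voices=[- - 76]
Op 7: note_on(65): voice 0 is free -> assigned | voices=[65 - 76]
Op 8: note_off(76): free voice 2 | voices=[65 - -]
Op 9: note_off(65): free voice 0 | voices=[- - -]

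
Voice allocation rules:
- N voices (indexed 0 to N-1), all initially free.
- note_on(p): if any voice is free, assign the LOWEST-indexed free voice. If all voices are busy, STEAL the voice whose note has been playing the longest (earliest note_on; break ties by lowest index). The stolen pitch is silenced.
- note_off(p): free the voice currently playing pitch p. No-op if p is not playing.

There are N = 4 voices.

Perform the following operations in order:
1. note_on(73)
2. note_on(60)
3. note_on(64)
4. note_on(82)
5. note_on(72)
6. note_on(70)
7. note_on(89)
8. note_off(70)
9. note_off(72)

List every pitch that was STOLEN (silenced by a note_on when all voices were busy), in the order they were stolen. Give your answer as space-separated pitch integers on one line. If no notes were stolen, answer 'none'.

Answer: 73 60 64

Derivation:
Op 1: note_on(73): voice 0 is free -> assigned | voices=[73 - - -]
Op 2: note_on(60): voice 1 is free -> assigned | voices=[73 60 - -]
Op 3: note_on(64): voice 2 is free -> assigned | voices=[73 60 64 -]
Op 4: note_on(82): voice 3 is free -> assigned | voices=[73 60 64 82]
Op 5: note_on(72): all voices busy, STEAL voice 0 (pitch 73, oldest) -> assign | voices=[72 60 64 82]
Op 6: note_on(70): all voices busy, STEAL voice 1 (pitch 60, oldest) -> assign | voices=[72 70 64 82]
Op 7: note_on(89): all voices busy, STEAL voice 2 (pitch 64, oldest) -> assign | voices=[72 70 89 82]
Op 8: note_off(70): free voice 1 | voices=[72 - 89 82]
Op 9: note_off(72): free voice 0 | voices=[- - 89 82]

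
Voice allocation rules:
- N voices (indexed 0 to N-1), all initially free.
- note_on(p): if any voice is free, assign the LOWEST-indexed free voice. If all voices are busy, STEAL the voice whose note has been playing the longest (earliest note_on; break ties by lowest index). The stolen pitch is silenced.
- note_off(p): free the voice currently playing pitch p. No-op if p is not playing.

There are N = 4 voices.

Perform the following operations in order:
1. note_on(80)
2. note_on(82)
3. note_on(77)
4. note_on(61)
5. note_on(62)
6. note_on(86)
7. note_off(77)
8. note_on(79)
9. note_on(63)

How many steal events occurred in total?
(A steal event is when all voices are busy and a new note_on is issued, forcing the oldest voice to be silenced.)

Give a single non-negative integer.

Op 1: note_on(80): voice 0 is free -> assigned | voices=[80 - - -]
Op 2: note_on(82): voice 1 is free -> assigned | voices=[80 82 - -]
Op 3: note_on(77): voice 2 is free -> assigned | voices=[80 82 77 -]
Op 4: note_on(61): voice 3 is free -> assigned | voices=[80 82 77 61]
Op 5: note_on(62): all voices busy, STEAL voice 0 (pitch 80, oldest) -> assign | voices=[62 82 77 61]
Op 6: note_on(86): all voices busy, STEAL voice 1 (pitch 82, oldest) -> assign | voices=[62 86 77 61]
Op 7: note_off(77): free voice 2 | voices=[62 86 - 61]
Op 8: note_on(79): voice 2 is free -> assigned | voices=[62 86 79 61]
Op 9: note_on(63): all voices busy, STEAL voice 3 (pitch 61, oldest) -> assign | voices=[62 86 79 63]

Answer: 3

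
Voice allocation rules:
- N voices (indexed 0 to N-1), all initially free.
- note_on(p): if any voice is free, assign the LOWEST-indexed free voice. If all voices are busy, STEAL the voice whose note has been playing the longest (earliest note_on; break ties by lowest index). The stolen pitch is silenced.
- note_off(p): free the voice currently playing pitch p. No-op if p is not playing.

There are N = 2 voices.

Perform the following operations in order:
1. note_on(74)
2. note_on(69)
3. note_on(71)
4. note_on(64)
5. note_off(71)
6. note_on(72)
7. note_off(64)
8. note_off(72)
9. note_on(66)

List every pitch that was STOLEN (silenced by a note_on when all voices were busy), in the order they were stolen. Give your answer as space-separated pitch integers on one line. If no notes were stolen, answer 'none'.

Op 1: note_on(74): voice 0 is free -> assigned | voices=[74 -]
Op 2: note_on(69): voice 1 is free -> assigned | voices=[74 69]
Op 3: note_on(71): all voices busy, STEAL voice 0 (pitch 74, oldest) -> assign | voices=[71 69]
Op 4: note_on(64): all voices busy, STEAL voice 1 (pitch 69, oldest) -> assign | voices=[71 64]
Op 5: note_off(71): free voice 0 | voices=[- 64]
Op 6: note_on(72): voice 0 is free -> assigned | voices=[72 64]
Op 7: note_off(64): free voice 1 | voices=[72 -]
Op 8: note_off(72): free voice 0 | voices=[- -]
Op 9: note_on(66): voice 0 is free -> assigned | voices=[66 -]

Answer: 74 69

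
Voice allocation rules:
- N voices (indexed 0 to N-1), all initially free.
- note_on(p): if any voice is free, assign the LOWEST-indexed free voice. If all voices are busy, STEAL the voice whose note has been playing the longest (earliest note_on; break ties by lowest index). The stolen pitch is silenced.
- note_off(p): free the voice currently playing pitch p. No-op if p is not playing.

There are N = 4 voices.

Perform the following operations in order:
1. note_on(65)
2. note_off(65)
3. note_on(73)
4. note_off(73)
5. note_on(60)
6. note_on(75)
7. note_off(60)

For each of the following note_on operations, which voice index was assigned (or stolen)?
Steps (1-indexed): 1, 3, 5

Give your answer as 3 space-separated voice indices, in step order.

Op 1: note_on(65): voice 0 is free -> assigned | voices=[65 - - -]
Op 2: note_off(65): free voice 0 | voices=[- - - -]
Op 3: note_on(73): voice 0 is free -> assigned | voices=[73 - - -]
Op 4: note_off(73): free voice 0 | voices=[- - - -]
Op 5: note_on(60): voice 0 is free -> assigned | voices=[60 - - -]
Op 6: note_on(75): voice 1 is free -> assigned | voices=[60 75 - -]
Op 7: note_off(60): free voice 0 | voices=[- 75 - -]

Answer: 0 0 0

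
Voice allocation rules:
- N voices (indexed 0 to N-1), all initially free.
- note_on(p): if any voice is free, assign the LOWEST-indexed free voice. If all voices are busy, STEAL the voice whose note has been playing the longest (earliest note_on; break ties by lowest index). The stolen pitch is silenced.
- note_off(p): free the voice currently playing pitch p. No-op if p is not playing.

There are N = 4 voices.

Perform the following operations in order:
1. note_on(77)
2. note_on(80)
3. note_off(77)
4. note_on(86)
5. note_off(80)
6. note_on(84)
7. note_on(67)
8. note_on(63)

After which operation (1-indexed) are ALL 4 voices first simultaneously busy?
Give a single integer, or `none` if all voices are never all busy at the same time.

Answer: 8

Derivation:
Op 1: note_on(77): voice 0 is free -> assigned | voices=[77 - - -]
Op 2: note_on(80): voice 1 is free -> assigned | voices=[77 80 - -]
Op 3: note_off(77): free voice 0 | voices=[- 80 - -]
Op 4: note_on(86): voice 0 is free -> assigned | voices=[86 80 - -]
Op 5: note_off(80): free voice 1 | voices=[86 - - -]
Op 6: note_on(84): voice 1 is free -> assigned | voices=[86 84 - -]
Op 7: note_on(67): voice 2 is free -> assigned | voices=[86 84 67 -]
Op 8: note_on(63): voice 3 is free -> assigned | voices=[86 84 67 63]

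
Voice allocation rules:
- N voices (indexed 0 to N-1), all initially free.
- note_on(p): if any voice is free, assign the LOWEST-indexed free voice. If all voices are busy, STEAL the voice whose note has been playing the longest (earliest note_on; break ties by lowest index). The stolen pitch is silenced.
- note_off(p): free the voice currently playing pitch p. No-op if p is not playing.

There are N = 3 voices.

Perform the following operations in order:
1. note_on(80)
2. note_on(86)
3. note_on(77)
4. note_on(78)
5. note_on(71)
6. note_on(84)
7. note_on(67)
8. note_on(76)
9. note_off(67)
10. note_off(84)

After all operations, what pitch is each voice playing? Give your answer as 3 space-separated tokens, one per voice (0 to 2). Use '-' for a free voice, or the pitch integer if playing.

Answer: - 76 -

Derivation:
Op 1: note_on(80): voice 0 is free -> assigned | voices=[80 - -]
Op 2: note_on(86): voice 1 is free -> assigned | voices=[80 86 -]
Op 3: note_on(77): voice 2 is free -> assigned | voices=[80 86 77]
Op 4: note_on(78): all voices busy, STEAL voice 0 (pitch 80, oldest) -> assign | voices=[78 86 77]
Op 5: note_on(71): all voices busy, STEAL voice 1 (pitch 86, oldest) -> assign | voices=[78 71 77]
Op 6: note_on(84): all voices busy, STEAL voice 2 (pitch 77, oldest) -> assign | voices=[78 71 84]
Op 7: note_on(67): all voices busy, STEAL voice 0 (pitch 78, oldest) -> assign | voices=[67 71 84]
Op 8: note_on(76): all voices busy, STEAL voice 1 (pitch 71, oldest) -> assign | voices=[67 76 84]
Op 9: note_off(67): free voice 0 | voices=[- 76 84]
Op 10: note_off(84): free voice 2 | voices=[- 76 -]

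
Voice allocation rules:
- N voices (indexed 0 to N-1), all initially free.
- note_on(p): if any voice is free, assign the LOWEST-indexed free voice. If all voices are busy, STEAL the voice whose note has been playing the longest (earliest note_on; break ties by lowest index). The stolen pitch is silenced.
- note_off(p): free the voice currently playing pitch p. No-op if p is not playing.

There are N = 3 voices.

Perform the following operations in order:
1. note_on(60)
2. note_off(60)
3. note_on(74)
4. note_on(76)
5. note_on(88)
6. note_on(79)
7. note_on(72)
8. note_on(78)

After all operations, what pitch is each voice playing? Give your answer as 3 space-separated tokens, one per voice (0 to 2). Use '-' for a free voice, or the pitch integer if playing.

Op 1: note_on(60): voice 0 is free -> assigned | voices=[60 - -]
Op 2: note_off(60): free voice 0 | voices=[- - -]
Op 3: note_on(74): voice 0 is free -> assigned | voices=[74 - -]
Op 4: note_on(76): voice 1 is free -> assigned | voices=[74 76 -]
Op 5: note_on(88): voice 2 is free -> assigned | voices=[74 76 88]
Op 6: note_on(79): all voices busy, STEAL voice 0 (pitch 74, oldest) -> assign | voices=[79 76 88]
Op 7: note_on(72): all voices busy, STEAL voice 1 (pitch 76, oldest) -> assign | voices=[79 72 88]
Op 8: note_on(78): all voices busy, STEAL voice 2 (pitch 88, oldest) -> assign | voices=[79 72 78]

Answer: 79 72 78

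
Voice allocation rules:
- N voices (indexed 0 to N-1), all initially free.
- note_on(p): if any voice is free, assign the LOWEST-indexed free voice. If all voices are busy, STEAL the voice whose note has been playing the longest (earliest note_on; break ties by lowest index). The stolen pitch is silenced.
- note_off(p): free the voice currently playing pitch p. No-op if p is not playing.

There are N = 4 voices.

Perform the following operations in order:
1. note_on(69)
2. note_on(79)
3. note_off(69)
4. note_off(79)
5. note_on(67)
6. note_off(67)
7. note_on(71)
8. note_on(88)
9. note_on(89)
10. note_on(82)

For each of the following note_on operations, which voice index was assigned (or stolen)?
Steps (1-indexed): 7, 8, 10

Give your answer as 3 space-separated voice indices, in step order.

Answer: 0 1 3

Derivation:
Op 1: note_on(69): voice 0 is free -> assigned | voices=[69 - - -]
Op 2: note_on(79): voice 1 is free -> assigned | voices=[69 79 - -]
Op 3: note_off(69): free voice 0 | voices=[- 79 - -]
Op 4: note_off(79): free voice 1 | voices=[- - - -]
Op 5: note_on(67): voice 0 is free -> assigned | voices=[67 - - -]
Op 6: note_off(67): free voice 0 | voices=[- - - -]
Op 7: note_on(71): voice 0 is free -> assigned | voices=[71 - - -]
Op 8: note_on(88): voice 1 is free -> assigned | voices=[71 88 - -]
Op 9: note_on(89): voice 2 is free -> assigned | voices=[71 88 89 -]
Op 10: note_on(82): voice 3 is free -> assigned | voices=[71 88 89 82]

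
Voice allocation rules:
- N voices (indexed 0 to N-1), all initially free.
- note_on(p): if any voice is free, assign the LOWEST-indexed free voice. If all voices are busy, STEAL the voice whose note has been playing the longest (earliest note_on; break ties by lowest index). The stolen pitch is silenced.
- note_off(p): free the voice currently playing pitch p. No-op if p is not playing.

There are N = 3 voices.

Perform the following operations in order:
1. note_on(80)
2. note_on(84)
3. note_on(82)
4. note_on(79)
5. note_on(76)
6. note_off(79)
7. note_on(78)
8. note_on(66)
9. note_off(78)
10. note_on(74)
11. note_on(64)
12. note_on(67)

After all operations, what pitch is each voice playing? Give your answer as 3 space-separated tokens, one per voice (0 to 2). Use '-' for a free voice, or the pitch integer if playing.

Answer: 74 64 67

Derivation:
Op 1: note_on(80): voice 0 is free -> assigned | voices=[80 - -]
Op 2: note_on(84): voice 1 is free -> assigned | voices=[80 84 -]
Op 3: note_on(82): voice 2 is free -> assigned | voices=[80 84 82]
Op 4: note_on(79): all voices busy, STEAL voice 0 (pitch 80, oldest) -> assign | voices=[79 84 82]
Op 5: note_on(76): all voices busy, STEAL voice 1 (pitch 84, oldest) -> assign | voices=[79 76 82]
Op 6: note_off(79): free voice 0 | voices=[- 76 82]
Op 7: note_on(78): voice 0 is free -> assigned | voices=[78 76 82]
Op 8: note_on(66): all voices busy, STEAL voice 2 (pitch 82, oldest) -> assign | voices=[78 76 66]
Op 9: note_off(78): free voice 0 | voices=[- 76 66]
Op 10: note_on(74): voice 0 is free -> assigned | voices=[74 76 66]
Op 11: note_on(64): all voices busy, STEAL voice 1 (pitch 76, oldest) -> assign | voices=[74 64 66]
Op 12: note_on(67): all voices busy, STEAL voice 2 (pitch 66, oldest) -> assign | voices=[74 64 67]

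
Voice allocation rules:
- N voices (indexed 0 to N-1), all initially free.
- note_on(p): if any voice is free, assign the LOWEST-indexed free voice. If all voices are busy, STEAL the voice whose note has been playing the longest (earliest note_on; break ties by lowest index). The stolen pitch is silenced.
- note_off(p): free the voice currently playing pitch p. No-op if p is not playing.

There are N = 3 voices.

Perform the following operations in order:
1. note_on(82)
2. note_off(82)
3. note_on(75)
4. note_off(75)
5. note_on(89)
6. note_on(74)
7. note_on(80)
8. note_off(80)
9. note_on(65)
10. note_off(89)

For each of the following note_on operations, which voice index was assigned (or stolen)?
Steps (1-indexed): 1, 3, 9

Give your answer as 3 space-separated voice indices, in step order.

Answer: 0 0 2

Derivation:
Op 1: note_on(82): voice 0 is free -> assigned | voices=[82 - -]
Op 2: note_off(82): free voice 0 | voices=[- - -]
Op 3: note_on(75): voice 0 is free -> assigned | voices=[75 - -]
Op 4: note_off(75): free voice 0 | voices=[- - -]
Op 5: note_on(89): voice 0 is free -> assigned | voices=[89 - -]
Op 6: note_on(74): voice 1 is free -> assigned | voices=[89 74 -]
Op 7: note_on(80): voice 2 is free -> assigned | voices=[89 74 80]
Op 8: note_off(80): free voice 2 | voices=[89 74 -]
Op 9: note_on(65): voice 2 is free -> assigned | voices=[89 74 65]
Op 10: note_off(89): free voice 0 | voices=[- 74 65]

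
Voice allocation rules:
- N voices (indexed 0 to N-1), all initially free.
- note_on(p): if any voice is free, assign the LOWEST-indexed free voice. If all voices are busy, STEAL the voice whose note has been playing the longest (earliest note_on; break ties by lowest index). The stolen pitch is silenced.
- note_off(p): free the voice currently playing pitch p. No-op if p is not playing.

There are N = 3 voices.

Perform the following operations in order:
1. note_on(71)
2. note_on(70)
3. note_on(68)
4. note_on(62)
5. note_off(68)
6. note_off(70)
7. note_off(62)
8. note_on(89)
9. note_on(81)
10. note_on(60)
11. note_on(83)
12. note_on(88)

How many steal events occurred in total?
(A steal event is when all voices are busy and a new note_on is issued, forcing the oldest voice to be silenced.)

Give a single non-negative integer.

Op 1: note_on(71): voice 0 is free -> assigned | voices=[71 - -]
Op 2: note_on(70): voice 1 is free -> assigned | voices=[71 70 -]
Op 3: note_on(68): voice 2 is free -> assigned | voices=[71 70 68]
Op 4: note_on(62): all voices busy, STEAL voice 0 (pitch 71, oldest) -> assign | voices=[62 70 68]
Op 5: note_off(68): free voice 2 | voices=[62 70 -]
Op 6: note_off(70): free voice 1 | voices=[62 - -]
Op 7: note_off(62): free voice 0 | voices=[- - -]
Op 8: note_on(89): voice 0 is free -> assigned | voices=[89 - -]
Op 9: note_on(81): voice 1 is free -> assigned | voices=[89 81 -]
Op 10: note_on(60): voice 2 is free -> assigned | voices=[89 81 60]
Op 11: note_on(83): all voices busy, STEAL voice 0 (pitch 89, oldest) -> assign | voices=[83 81 60]
Op 12: note_on(88): all voices busy, STEAL voice 1 (pitch 81, oldest) -> assign | voices=[83 88 60]

Answer: 3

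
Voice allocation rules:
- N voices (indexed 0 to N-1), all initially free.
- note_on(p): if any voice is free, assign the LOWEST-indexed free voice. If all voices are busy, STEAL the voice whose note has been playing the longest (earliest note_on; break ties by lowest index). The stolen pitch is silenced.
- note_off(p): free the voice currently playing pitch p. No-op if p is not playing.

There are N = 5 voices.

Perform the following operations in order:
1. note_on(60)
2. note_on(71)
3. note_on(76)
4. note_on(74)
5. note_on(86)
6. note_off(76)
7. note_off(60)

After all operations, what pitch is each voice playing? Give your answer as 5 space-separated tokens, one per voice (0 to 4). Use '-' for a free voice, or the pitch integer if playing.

Op 1: note_on(60): voice 0 is free -> assigned | voices=[60 - - - -]
Op 2: note_on(71): voice 1 is free -> assigned | voices=[60 71 - - -]
Op 3: note_on(76): voice 2 is free -> assigned | voices=[60 71 76 - -]
Op 4: note_on(74): voice 3 is free -> assigned | voices=[60 71 76 74 -]
Op 5: note_on(86): voice 4 is free -> assigned | voices=[60 71 76 74 86]
Op 6: note_off(76): free voice 2 | voices=[60 71 - 74 86]
Op 7: note_off(60): free voice 0 | voices=[- 71 - 74 86]

Answer: - 71 - 74 86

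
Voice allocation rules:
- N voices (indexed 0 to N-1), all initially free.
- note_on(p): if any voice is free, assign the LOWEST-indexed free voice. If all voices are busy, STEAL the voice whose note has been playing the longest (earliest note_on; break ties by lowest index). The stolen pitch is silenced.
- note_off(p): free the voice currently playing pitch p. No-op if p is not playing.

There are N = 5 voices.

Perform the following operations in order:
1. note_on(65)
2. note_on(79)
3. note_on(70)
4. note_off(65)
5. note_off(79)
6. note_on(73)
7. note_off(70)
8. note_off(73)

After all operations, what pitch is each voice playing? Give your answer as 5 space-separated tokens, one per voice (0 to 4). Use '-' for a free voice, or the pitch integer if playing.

Op 1: note_on(65): voice 0 is free -> assigned | voices=[65 - - - -]
Op 2: note_on(79): voice 1 is free -> assigned | voices=[65 79 - - -]
Op 3: note_on(70): voice 2 is free -> assigned | voices=[65 79 70 - -]
Op 4: note_off(65): free voice 0 | voices=[- 79 70 - -]
Op 5: note_off(79): free voice 1 | voices=[- - 70 - -]
Op 6: note_on(73): voice 0 is free -> assigned | voices=[73 - 70 - -]
Op 7: note_off(70): free voice 2 | voices=[73 - - - -]
Op 8: note_off(73): free voice 0 | voices=[- - - - -]

Answer: - - - - -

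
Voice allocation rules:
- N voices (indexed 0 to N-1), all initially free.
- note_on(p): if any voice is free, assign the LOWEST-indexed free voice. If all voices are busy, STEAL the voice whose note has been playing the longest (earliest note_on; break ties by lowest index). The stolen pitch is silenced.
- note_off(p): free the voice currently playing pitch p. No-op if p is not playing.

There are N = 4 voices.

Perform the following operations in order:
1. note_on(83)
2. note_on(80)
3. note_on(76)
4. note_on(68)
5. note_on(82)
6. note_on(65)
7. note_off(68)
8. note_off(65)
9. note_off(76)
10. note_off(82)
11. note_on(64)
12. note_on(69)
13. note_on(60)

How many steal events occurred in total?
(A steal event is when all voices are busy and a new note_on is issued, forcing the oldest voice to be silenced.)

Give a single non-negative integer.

Op 1: note_on(83): voice 0 is free -> assigned | voices=[83 - - -]
Op 2: note_on(80): voice 1 is free -> assigned | voices=[83 80 - -]
Op 3: note_on(76): voice 2 is free -> assigned | voices=[83 80 76 -]
Op 4: note_on(68): voice 3 is free -> assigned | voices=[83 80 76 68]
Op 5: note_on(82): all voices busy, STEAL voice 0 (pitch 83, oldest) -> assign | voices=[82 80 76 68]
Op 6: note_on(65): all voices busy, STEAL voice 1 (pitch 80, oldest) -> assign | voices=[82 65 76 68]
Op 7: note_off(68): free voice 3 | voices=[82 65 76 -]
Op 8: note_off(65): free voice 1 | voices=[82 - 76 -]
Op 9: note_off(76): free voice 2 | voices=[82 - - -]
Op 10: note_off(82): free voice 0 | voices=[- - - -]
Op 11: note_on(64): voice 0 is free -> assigned | voices=[64 - - -]
Op 12: note_on(69): voice 1 is free -> assigned | voices=[64 69 - -]
Op 13: note_on(60): voice 2 is free -> assigned | voices=[64 69 60 -]

Answer: 2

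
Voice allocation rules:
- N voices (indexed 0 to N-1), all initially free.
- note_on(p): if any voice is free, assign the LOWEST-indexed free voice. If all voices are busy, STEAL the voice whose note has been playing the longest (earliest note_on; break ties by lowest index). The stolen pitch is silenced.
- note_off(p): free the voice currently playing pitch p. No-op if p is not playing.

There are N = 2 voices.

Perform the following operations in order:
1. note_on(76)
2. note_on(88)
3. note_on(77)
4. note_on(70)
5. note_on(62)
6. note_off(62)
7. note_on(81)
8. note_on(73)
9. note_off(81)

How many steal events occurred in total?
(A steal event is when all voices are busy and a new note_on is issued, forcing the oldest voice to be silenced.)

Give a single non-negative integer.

Op 1: note_on(76): voice 0 is free -> assigned | voices=[76 -]
Op 2: note_on(88): voice 1 is free -> assigned | voices=[76 88]
Op 3: note_on(77): all voices busy, STEAL voice 0 (pitch 76, oldest) -> assign | voices=[77 88]
Op 4: note_on(70): all voices busy, STEAL voice 1 (pitch 88, oldest) -> assign | voices=[77 70]
Op 5: note_on(62): all voices busy, STEAL voice 0 (pitch 77, oldest) -> assign | voices=[62 70]
Op 6: note_off(62): free voice 0 | voices=[- 70]
Op 7: note_on(81): voice 0 is free -> assigned | voices=[81 70]
Op 8: note_on(73): all voices busy, STEAL voice 1 (pitch 70, oldest) -> assign | voices=[81 73]
Op 9: note_off(81): free voice 0 | voices=[- 73]

Answer: 4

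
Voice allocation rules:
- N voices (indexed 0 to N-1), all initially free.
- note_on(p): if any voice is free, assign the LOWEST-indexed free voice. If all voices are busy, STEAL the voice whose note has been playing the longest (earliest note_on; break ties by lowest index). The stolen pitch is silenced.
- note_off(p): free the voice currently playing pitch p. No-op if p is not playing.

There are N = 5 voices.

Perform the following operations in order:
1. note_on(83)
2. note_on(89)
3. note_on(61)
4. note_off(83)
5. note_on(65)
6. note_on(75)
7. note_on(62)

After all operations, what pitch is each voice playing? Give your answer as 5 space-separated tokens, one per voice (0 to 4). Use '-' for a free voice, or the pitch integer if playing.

Answer: 65 89 61 75 62

Derivation:
Op 1: note_on(83): voice 0 is free -> assigned | voices=[83 - - - -]
Op 2: note_on(89): voice 1 is free -> assigned | voices=[83 89 - - -]
Op 3: note_on(61): voice 2 is free -> assigned | voices=[83 89 61 - -]
Op 4: note_off(83): free voice 0 | voices=[- 89 61 - -]
Op 5: note_on(65): voice 0 is free -> assigned | voices=[65 89 61 - -]
Op 6: note_on(75): voice 3 is free -> assigned | voices=[65 89 61 75 -]
Op 7: note_on(62): voice 4 is free -> assigned | voices=[65 89 61 75 62]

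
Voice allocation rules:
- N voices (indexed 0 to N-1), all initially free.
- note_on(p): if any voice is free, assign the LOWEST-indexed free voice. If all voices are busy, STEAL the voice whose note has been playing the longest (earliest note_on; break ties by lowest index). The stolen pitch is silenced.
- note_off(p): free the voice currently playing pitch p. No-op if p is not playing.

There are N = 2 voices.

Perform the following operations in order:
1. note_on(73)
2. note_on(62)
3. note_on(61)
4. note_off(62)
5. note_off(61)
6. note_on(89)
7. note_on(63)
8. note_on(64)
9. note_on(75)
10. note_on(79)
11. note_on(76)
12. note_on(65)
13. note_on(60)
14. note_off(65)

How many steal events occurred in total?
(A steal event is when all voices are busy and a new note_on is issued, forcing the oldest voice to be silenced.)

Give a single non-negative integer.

Op 1: note_on(73): voice 0 is free -> assigned | voices=[73 -]
Op 2: note_on(62): voice 1 is free -> assigned | voices=[73 62]
Op 3: note_on(61): all voices busy, STEAL voice 0 (pitch 73, oldest) -> assign | voices=[61 62]
Op 4: note_off(62): free voice 1 | voices=[61 -]
Op 5: note_off(61): free voice 0 | voices=[- -]
Op 6: note_on(89): voice 0 is free -> assigned | voices=[89 -]
Op 7: note_on(63): voice 1 is free -> assigned | voices=[89 63]
Op 8: note_on(64): all voices busy, STEAL voice 0 (pitch 89, oldest) -> assign | voices=[64 63]
Op 9: note_on(75): all voices busy, STEAL voice 1 (pitch 63, oldest) -> assign | voices=[64 75]
Op 10: note_on(79): all voices busy, STEAL voice 0 (pitch 64, oldest) -> assign | voices=[79 75]
Op 11: note_on(76): all voices busy, STEAL voice 1 (pitch 75, oldest) -> assign | voices=[79 76]
Op 12: note_on(65): all voices busy, STEAL voice 0 (pitch 79, oldest) -> assign | voices=[65 76]
Op 13: note_on(60): all voices busy, STEAL voice 1 (pitch 76, oldest) -> assign | voices=[65 60]
Op 14: note_off(65): free voice 0 | voices=[- 60]

Answer: 7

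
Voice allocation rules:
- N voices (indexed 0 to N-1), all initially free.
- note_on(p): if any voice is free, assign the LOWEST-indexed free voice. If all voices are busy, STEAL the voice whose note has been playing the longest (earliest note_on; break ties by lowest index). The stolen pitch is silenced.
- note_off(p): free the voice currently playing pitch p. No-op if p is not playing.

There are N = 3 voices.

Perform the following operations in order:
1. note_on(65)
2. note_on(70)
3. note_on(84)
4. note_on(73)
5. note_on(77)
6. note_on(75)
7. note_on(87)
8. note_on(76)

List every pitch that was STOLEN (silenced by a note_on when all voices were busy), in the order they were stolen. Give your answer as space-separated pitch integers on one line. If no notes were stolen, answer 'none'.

Answer: 65 70 84 73 77

Derivation:
Op 1: note_on(65): voice 0 is free -> assigned | voices=[65 - -]
Op 2: note_on(70): voice 1 is free -> assigned | voices=[65 70 -]
Op 3: note_on(84): voice 2 is free -> assigned | voices=[65 70 84]
Op 4: note_on(73): all voices busy, STEAL voice 0 (pitch 65, oldest) -> assign | voices=[73 70 84]
Op 5: note_on(77): all voices busy, STEAL voice 1 (pitch 70, oldest) -> assign | voices=[73 77 84]
Op 6: note_on(75): all voices busy, STEAL voice 2 (pitch 84, oldest) -> assign | voices=[73 77 75]
Op 7: note_on(87): all voices busy, STEAL voice 0 (pitch 73, oldest) -> assign | voices=[87 77 75]
Op 8: note_on(76): all voices busy, STEAL voice 1 (pitch 77, oldest) -> assign | voices=[87 76 75]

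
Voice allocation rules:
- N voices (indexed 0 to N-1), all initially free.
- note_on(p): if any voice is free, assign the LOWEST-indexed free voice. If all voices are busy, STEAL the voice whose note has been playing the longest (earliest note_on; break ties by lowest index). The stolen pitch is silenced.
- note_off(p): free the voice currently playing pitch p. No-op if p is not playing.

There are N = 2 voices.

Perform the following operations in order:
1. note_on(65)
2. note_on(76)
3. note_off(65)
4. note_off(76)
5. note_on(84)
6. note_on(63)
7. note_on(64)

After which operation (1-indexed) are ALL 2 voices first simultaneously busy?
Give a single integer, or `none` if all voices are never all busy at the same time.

Answer: 2

Derivation:
Op 1: note_on(65): voice 0 is free -> assigned | voices=[65 -]
Op 2: note_on(76): voice 1 is free -> assigned | voices=[65 76]
Op 3: note_off(65): free voice 0 | voices=[- 76]
Op 4: note_off(76): free voice 1 | voices=[- -]
Op 5: note_on(84): voice 0 is free -> assigned | voices=[84 -]
Op 6: note_on(63): voice 1 is free -> assigned | voices=[84 63]
Op 7: note_on(64): all voices busy, STEAL voice 0 (pitch 84, oldest) -> assign | voices=[64 63]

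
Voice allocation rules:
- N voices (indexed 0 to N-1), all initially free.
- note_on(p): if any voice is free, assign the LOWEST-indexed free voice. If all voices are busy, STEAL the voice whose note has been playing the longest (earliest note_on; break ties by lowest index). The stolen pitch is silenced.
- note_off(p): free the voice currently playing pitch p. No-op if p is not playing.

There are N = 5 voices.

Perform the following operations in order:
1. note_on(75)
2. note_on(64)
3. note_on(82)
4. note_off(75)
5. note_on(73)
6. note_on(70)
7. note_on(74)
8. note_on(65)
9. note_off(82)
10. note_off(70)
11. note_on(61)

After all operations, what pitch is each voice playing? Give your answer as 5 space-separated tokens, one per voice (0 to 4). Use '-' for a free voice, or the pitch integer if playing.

Op 1: note_on(75): voice 0 is free -> assigned | voices=[75 - - - -]
Op 2: note_on(64): voice 1 is free -> assigned | voices=[75 64 - - -]
Op 3: note_on(82): voice 2 is free -> assigned | voices=[75 64 82 - -]
Op 4: note_off(75): free voice 0 | voices=[- 64 82 - -]
Op 5: note_on(73): voice 0 is free -> assigned | voices=[73 64 82 - -]
Op 6: note_on(70): voice 3 is free -> assigned | voices=[73 64 82 70 -]
Op 7: note_on(74): voice 4 is free -> assigned | voices=[73 64 82 70 74]
Op 8: note_on(65): all voices busy, STEAL voice 1 (pitch 64, oldest) -> assign | voices=[73 65 82 70 74]
Op 9: note_off(82): free voice 2 | voices=[73 65 - 70 74]
Op 10: note_off(70): free voice 3 | voices=[73 65 - - 74]
Op 11: note_on(61): voice 2 is free -> assigned | voices=[73 65 61 - 74]

Answer: 73 65 61 - 74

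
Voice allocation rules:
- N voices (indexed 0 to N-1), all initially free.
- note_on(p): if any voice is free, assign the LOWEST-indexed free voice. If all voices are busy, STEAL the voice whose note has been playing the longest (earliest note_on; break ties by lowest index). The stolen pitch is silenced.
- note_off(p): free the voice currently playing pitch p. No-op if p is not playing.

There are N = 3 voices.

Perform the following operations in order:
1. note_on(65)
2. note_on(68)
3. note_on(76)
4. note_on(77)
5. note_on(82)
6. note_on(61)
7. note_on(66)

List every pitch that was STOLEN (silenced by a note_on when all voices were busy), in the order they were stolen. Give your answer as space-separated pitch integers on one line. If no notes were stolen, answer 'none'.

Answer: 65 68 76 77

Derivation:
Op 1: note_on(65): voice 0 is free -> assigned | voices=[65 - -]
Op 2: note_on(68): voice 1 is free -> assigned | voices=[65 68 -]
Op 3: note_on(76): voice 2 is free -> assigned | voices=[65 68 76]
Op 4: note_on(77): all voices busy, STEAL voice 0 (pitch 65, oldest) -> assign | voices=[77 68 76]
Op 5: note_on(82): all voices busy, STEAL voice 1 (pitch 68, oldest) -> assign | voices=[77 82 76]
Op 6: note_on(61): all voices busy, STEAL voice 2 (pitch 76, oldest) -> assign | voices=[77 82 61]
Op 7: note_on(66): all voices busy, STEAL voice 0 (pitch 77, oldest) -> assign | voices=[66 82 61]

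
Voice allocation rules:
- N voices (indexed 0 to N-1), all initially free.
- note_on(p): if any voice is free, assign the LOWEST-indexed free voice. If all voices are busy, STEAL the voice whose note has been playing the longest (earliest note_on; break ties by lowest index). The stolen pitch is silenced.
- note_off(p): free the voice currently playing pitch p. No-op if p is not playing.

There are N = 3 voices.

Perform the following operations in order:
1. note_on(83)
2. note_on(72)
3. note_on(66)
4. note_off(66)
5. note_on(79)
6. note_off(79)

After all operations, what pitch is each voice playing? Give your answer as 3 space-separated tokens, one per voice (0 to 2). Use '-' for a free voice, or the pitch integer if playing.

Op 1: note_on(83): voice 0 is free -> assigned | voices=[83 - -]
Op 2: note_on(72): voice 1 is free -> assigned | voices=[83 72 -]
Op 3: note_on(66): voice 2 is free -> assigned | voices=[83 72 66]
Op 4: note_off(66): free voice 2 | voices=[83 72 -]
Op 5: note_on(79): voice 2 is free -> assigned | voices=[83 72 79]
Op 6: note_off(79): free voice 2 | voices=[83 72 -]

Answer: 83 72 -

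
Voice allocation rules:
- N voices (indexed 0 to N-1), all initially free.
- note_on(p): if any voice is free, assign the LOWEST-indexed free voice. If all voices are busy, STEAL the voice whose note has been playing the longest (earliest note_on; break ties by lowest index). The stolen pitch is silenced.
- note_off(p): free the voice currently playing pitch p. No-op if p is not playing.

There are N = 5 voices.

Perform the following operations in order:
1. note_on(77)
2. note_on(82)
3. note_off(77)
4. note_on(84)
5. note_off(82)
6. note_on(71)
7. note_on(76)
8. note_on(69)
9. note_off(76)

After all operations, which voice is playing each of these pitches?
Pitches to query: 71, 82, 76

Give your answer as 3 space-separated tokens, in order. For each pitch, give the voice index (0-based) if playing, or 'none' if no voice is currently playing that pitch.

Op 1: note_on(77): voice 0 is free -> assigned | voices=[77 - - - -]
Op 2: note_on(82): voice 1 is free -> assigned | voices=[77 82 - - -]
Op 3: note_off(77): free voice 0 | voices=[- 82 - - -]
Op 4: note_on(84): voice 0 is free -> assigned | voices=[84 82 - - -]
Op 5: note_off(82): free voice 1 | voices=[84 - - - -]
Op 6: note_on(71): voice 1 is free -> assigned | voices=[84 71 - - -]
Op 7: note_on(76): voice 2 is free -> assigned | voices=[84 71 76 - -]
Op 8: note_on(69): voice 3 is free -> assigned | voices=[84 71 76 69 -]
Op 9: note_off(76): free voice 2 | voices=[84 71 - 69 -]

Answer: 1 none none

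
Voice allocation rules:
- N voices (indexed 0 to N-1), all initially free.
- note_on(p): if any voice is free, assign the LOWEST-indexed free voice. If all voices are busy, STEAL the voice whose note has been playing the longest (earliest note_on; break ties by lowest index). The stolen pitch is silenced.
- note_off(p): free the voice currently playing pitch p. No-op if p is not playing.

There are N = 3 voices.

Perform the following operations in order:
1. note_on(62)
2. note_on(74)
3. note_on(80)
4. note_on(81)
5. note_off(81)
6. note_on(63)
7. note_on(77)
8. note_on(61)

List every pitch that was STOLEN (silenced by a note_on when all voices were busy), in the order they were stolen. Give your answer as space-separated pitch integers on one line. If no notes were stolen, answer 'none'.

Answer: 62 74 80

Derivation:
Op 1: note_on(62): voice 0 is free -> assigned | voices=[62 - -]
Op 2: note_on(74): voice 1 is free -> assigned | voices=[62 74 -]
Op 3: note_on(80): voice 2 is free -> assigned | voices=[62 74 80]
Op 4: note_on(81): all voices busy, STEAL voice 0 (pitch 62, oldest) -> assign | voices=[81 74 80]
Op 5: note_off(81): free voice 0 | voices=[- 74 80]
Op 6: note_on(63): voice 0 is free -> assigned | voices=[63 74 80]
Op 7: note_on(77): all voices busy, STEAL voice 1 (pitch 74, oldest) -> assign | voices=[63 77 80]
Op 8: note_on(61): all voices busy, STEAL voice 2 (pitch 80, oldest) -> assign | voices=[63 77 61]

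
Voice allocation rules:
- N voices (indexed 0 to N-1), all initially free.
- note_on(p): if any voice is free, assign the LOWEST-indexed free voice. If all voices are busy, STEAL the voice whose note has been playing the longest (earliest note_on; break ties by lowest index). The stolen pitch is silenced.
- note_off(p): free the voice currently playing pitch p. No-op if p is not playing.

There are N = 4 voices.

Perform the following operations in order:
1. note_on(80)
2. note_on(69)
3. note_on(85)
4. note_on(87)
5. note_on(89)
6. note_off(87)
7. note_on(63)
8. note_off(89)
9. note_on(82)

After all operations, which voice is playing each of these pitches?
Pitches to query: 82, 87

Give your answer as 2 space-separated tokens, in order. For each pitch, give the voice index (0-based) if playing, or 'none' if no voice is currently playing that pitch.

Answer: 0 none

Derivation:
Op 1: note_on(80): voice 0 is free -> assigned | voices=[80 - - -]
Op 2: note_on(69): voice 1 is free -> assigned | voices=[80 69 - -]
Op 3: note_on(85): voice 2 is free -> assigned | voices=[80 69 85 -]
Op 4: note_on(87): voice 3 is free -> assigned | voices=[80 69 85 87]
Op 5: note_on(89): all voices busy, STEAL voice 0 (pitch 80, oldest) -> assign | voices=[89 69 85 87]
Op 6: note_off(87): free voice 3 | voices=[89 69 85 -]
Op 7: note_on(63): voice 3 is free -> assigned | voices=[89 69 85 63]
Op 8: note_off(89): free voice 0 | voices=[- 69 85 63]
Op 9: note_on(82): voice 0 is free -> assigned | voices=[82 69 85 63]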